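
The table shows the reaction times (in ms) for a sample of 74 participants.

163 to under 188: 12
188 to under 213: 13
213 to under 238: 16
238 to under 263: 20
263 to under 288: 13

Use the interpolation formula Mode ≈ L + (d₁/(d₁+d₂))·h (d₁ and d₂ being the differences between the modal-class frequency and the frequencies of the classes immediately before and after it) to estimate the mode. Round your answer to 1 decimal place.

Modal class: 238 to under 263 (highest frequency 20).
d₁ = 20 − 16 = 4, d₂ = 20 − 13 = 7
Mode ≈ 238 + (4/(4+7)) × 25 = 238 + 9.0909 = 247.0909

247.1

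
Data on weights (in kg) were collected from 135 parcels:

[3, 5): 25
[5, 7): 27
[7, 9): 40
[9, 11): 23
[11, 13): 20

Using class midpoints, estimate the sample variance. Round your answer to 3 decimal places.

6.822

Midpoints: 4, 6, 8, 10, 12
n = 135, Σfm = 1052, mean = 7.7926
Σfm² = 9112
Σf(m − x̄)² = Σfm² − (Σfm)²/n = 9112 − 1052²/135 = 914.1926
Sample variance = 914.1926 / 134 = 6.8223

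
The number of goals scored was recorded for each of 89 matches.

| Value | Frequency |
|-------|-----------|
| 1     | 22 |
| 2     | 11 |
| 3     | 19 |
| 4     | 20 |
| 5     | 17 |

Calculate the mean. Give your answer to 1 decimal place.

Values: 1, 2, 3, 4, 5
Σfx = 22×1 + 11×2 + 19×3 + 20×4 + 17×5 = 266
n = Σf = 89
Mean = 266 / 89 = 2.9888

3.0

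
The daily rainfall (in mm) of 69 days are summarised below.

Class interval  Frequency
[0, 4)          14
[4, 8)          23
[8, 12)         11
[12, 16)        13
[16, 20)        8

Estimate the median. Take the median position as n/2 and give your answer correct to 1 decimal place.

7.6

Cumulative frequencies: 14, 37, 48, 61, 69
n = 69; position = n/2 = 34.5.
This falls in the class [4, 8): L = 4, F = 14, f = 23, h = 4.
Median ≈ 4 + ((34.5 − 14) / 23) × 4 = 7.5652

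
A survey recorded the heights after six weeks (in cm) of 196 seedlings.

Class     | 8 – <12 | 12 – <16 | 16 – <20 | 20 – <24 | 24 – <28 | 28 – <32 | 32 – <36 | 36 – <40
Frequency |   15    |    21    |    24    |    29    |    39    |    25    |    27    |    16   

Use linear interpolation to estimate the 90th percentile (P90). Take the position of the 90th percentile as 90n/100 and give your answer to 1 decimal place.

35.5

Cumulative frequencies: 15, 36, 60, 89, 128, 153, 180, 196
n = 196; position = 90n/100 = 176.4.
This falls in the class 32 – <36: L = 32, F = 153, f = 27, h = 4.
90th percentile ≈ 32 + ((176.4 − 153) / 27) × 4 = 35.4667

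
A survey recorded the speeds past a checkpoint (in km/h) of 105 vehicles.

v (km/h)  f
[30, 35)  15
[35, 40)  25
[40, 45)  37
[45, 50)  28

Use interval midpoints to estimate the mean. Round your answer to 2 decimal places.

Midpoints: 32.5, 37.5, 42.5, 47.5
Σfm = 15×32.5 + 25×37.5 + 37×42.5 + 28×47.5 = 4327.5
n = Σf = 105
Mean = 4327.5 / 105 = 41.2143

41.21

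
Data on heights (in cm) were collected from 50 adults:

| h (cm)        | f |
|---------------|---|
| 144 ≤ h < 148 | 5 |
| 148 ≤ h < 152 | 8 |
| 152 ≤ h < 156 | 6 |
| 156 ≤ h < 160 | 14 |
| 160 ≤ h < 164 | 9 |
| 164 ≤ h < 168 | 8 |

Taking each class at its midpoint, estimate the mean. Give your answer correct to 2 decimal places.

Midpoints: 146, 150, 154, 158, 162, 166
Σfm = 5×146 + 8×150 + 6×154 + 14×158 + 9×162 + 8×166 = 7852
n = Σf = 50
Mean = 7852 / 50 = 157.0400

157.04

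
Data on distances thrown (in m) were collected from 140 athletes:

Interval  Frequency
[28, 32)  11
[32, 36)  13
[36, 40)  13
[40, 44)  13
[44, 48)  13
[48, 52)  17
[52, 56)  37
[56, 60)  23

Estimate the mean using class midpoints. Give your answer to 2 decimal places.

47.09

Midpoints: 30, 34, 38, 42, 46, 50, 54, 58
Σfm = 11×30 + 13×34 + 13×38 + 13×42 + 13×46 + 17×50 + 37×54 + 23×58 = 6592
n = Σf = 140
Mean = 6592 / 140 = 47.0857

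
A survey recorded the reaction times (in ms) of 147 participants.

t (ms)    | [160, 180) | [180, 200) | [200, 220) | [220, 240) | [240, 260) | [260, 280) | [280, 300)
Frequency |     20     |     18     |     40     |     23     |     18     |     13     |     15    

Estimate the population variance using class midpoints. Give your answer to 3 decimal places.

Midpoints: 170, 190, 210, 230, 250, 270, 290
n = 147, Σfm = 32870, mean = 223.6054
Σfm² = 7542700
Σf(m − x̄)² = Σfm² − (Σfm)²/n = 7542700 − 32870²/147 = 192789.1156
Population variance = 192789.1156 / 147 = 1311.4906

1311.491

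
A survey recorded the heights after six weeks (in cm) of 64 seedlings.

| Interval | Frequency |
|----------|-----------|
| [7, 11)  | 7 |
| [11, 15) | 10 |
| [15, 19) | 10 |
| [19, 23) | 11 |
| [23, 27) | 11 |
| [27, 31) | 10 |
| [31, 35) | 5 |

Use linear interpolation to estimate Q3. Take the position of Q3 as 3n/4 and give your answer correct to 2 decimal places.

Cumulative frequencies: 7, 17, 27, 38, 49, 59, 64
n = 64; position = 3n/4 = 48.
This falls in the class [23, 27): L = 23, F = 38, f = 11, h = 4.
Upper quartile ≈ 23 + ((48 − 38) / 11) × 4 = 26.6364

26.64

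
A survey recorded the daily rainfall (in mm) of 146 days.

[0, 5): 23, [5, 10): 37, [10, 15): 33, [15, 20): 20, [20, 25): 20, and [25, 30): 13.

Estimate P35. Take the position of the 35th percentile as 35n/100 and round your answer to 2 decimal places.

Cumulative frequencies: 23, 60, 93, 113, 133, 146
n = 146; position = 35n/100 = 51.1.
This falls in the class [5, 10): L = 5, F = 23, f = 37, h = 5.
35th percentile ≈ 5 + ((51.1 − 23) / 37) × 5 = 8.7973

8.80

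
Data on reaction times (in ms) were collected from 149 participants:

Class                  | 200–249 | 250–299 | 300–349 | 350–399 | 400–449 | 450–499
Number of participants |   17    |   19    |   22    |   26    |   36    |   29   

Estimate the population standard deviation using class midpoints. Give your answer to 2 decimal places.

82.03

Midpoints: 224.5, 274.5, 324.5, 374.5, 424.5, 474.5
n = 149, Σfm = 54950.5, mean = 368.7953
Σfm² = 21268137.25
Σf(m − x̄)² = Σfm² − (Σfm)²/n = 21268137.25 − 54950.5²/149 = 1002651.0067
Population variance = 1002651.0067 / 149 = 6729.2014
Standard deviation = √6729.2014 = 82.0317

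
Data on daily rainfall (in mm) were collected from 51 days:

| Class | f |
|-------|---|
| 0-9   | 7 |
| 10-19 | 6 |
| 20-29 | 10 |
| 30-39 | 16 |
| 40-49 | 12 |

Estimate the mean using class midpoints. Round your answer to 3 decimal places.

Midpoints: 4.5, 14.5, 24.5, 34.5, 44.5
Σfm = 7×4.5 + 6×14.5 + 10×24.5 + 16×34.5 + 12×44.5 = 1449.5
n = Σf = 51
Mean = 1449.5 / 51 = 28.4216

28.422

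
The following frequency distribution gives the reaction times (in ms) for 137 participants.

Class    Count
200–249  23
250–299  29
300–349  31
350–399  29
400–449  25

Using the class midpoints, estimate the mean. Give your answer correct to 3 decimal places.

Midpoints: 224.5, 274.5, 324.5, 374.5, 424.5
Σfm = 23×224.5 + 29×274.5 + 31×324.5 + 29×374.5 + 25×424.5 = 44656.5
n = Σf = 137
Mean = 44656.5 / 137 = 325.9599

325.960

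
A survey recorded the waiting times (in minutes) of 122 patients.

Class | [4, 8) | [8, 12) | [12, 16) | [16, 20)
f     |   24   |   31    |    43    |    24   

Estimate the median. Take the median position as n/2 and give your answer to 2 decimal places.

12.56

Cumulative frequencies: 24, 55, 98, 122
n = 122; position = n/2 = 61.
This falls in the class [12, 16): L = 12, F = 55, f = 43, h = 4.
Median ≈ 12 + ((61 − 55) / 43) × 4 = 12.5581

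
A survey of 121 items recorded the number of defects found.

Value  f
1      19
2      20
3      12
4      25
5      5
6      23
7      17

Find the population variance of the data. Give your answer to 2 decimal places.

4.24

Values: 1, 2, 3, 4, 5, 6, 7
n = 121, Σfx = 477, mean = 3.9421
Σfx² = 2393
Σf(x − x̄)² = Σfx² − (Σfx)²/n = 2393 − 477²/121 = 512.5950
Population variance = 512.5950 / 121 = 4.2363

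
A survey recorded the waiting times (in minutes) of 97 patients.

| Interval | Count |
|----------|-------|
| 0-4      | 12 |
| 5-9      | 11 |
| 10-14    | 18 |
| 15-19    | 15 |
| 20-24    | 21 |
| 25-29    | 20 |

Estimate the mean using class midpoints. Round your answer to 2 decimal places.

Midpoints: 2, 7, 12, 17, 22, 27
Σfm = 12×2 + 11×7 + 18×12 + 15×17 + 21×22 + 20×27 = 1574
n = Σf = 97
Mean = 1574 / 97 = 16.2268

16.23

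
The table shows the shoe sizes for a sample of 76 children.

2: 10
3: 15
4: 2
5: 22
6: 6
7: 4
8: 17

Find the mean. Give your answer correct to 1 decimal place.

Values: 2, 3, 4, 5, 6, 7, 8
Σfx = 10×2 + 15×3 + 2×4 + 22×5 + 6×6 + 4×7 + 17×8 = 383
n = Σf = 76
Mean = 383 / 76 = 5.0395

5.0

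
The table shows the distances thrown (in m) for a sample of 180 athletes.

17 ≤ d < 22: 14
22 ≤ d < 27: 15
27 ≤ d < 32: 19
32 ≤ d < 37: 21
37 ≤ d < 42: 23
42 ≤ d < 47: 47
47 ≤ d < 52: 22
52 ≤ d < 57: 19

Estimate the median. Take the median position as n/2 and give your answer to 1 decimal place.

Cumulative frequencies: 14, 29, 48, 69, 92, 139, 161, 180
n = 180; position = n/2 = 90.
This falls in the class 37 ≤ d < 42: L = 37, F = 69, f = 23, h = 5.
Median ≈ 37 + ((90 − 69) / 23) × 5 = 41.5652

41.6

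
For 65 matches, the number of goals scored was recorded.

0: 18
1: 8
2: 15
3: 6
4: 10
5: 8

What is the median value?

Cumulative frequencies: 18, 26, 41, 47, 57, 65
n = 65, so the median is the value in position (n+1)/2 = 33.
Position 33 falls at value 2.

2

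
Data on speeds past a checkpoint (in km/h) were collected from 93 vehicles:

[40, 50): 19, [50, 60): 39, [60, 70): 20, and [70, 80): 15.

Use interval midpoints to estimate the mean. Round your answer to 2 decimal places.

58.33

Midpoints: 45, 55, 65, 75
Σfm = 19×45 + 39×55 + 20×65 + 15×75 = 5425
n = Σf = 93
Mean = 5425 / 93 = 58.3333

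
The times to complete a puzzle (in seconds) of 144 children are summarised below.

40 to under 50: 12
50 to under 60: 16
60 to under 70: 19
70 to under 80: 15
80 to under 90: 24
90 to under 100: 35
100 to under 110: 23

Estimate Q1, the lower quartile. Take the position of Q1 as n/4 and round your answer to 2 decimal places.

64.21

Cumulative frequencies: 12, 28, 47, 62, 86, 121, 144
n = 144; position = n/4 = 36.
This falls in the class 60 to under 70: L = 60, F = 28, f = 19, h = 10.
Lower quartile ≈ 60 + ((36 − 28) / 19) × 10 = 64.2105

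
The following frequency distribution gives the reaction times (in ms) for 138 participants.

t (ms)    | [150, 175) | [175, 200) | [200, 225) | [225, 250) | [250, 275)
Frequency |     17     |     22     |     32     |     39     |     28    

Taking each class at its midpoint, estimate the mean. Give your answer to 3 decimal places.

219.565

Midpoints: 162.5, 187.5, 212.5, 237.5, 262.5
Σfm = 17×162.5 + 22×187.5 + 32×212.5 + 39×237.5 + 28×262.5 = 30300
n = Σf = 138
Mean = 30300 / 138 = 219.5652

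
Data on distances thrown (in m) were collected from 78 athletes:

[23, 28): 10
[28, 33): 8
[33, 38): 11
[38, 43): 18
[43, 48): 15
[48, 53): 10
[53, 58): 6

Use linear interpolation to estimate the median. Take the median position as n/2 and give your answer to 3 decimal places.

40.778

Cumulative frequencies: 10, 18, 29, 47, 62, 72, 78
n = 78; position = n/2 = 39.
This falls in the class [38, 43): L = 38, F = 29, f = 18, h = 5.
Median ≈ 38 + ((39 − 29) / 18) × 5 = 40.7778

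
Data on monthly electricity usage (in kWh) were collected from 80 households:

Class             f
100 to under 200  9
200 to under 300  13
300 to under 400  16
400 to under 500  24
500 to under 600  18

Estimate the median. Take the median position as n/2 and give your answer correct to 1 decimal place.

408.3

Cumulative frequencies: 9, 22, 38, 62, 80
n = 80; position = n/2 = 40.
This falls in the class 400 to under 500: L = 400, F = 38, f = 24, h = 100.
Median ≈ 400 + ((40 − 38) / 24) × 100 = 408.3333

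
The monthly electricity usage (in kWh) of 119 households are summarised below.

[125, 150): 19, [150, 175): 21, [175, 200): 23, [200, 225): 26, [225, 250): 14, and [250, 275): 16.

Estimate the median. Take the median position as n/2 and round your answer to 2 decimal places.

196.20

Cumulative frequencies: 19, 40, 63, 89, 103, 119
n = 119; position = n/2 = 59.5.
This falls in the class [175, 200): L = 175, F = 40, f = 23, h = 25.
Median ≈ 175 + ((59.5 − 40) / 23) × 25 = 196.1957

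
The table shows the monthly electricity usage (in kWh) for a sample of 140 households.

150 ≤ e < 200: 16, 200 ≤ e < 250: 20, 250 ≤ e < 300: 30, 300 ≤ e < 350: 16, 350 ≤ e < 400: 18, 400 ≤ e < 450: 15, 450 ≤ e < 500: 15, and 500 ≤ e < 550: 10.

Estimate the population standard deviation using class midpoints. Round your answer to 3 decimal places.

105.677

Midpoints: 175, 225, 275, 325, 375, 425, 475, 525
n = 140, Σfm = 46250, mean = 330.3571
Σfm² = 16842500
Σf(m − x̄)² = Σfm² − (Σfm)²/n = 16842500 − 46250²/140 = 1563482.1429
Population variance = 1563482.1429 / 140 = 11167.7296
Standard deviation = √11167.7296 = 105.6775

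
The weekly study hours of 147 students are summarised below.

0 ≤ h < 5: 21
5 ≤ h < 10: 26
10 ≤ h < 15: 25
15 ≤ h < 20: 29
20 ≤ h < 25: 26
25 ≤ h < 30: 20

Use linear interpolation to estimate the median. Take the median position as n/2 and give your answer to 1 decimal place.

15.3

Cumulative frequencies: 21, 47, 72, 101, 127, 147
n = 147; position = n/2 = 73.5.
This falls in the class 15 ≤ h < 20: L = 15, F = 72, f = 29, h = 5.
Median ≈ 15 + ((73.5 − 72) / 29) × 5 = 15.2586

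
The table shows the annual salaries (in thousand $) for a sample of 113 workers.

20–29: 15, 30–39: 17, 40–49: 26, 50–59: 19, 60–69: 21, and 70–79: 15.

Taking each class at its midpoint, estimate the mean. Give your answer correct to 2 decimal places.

Midpoints: 24.5, 34.5, 44.5, 54.5, 64.5, 74.5
Σfm = 15×24.5 + 17×34.5 + 26×44.5 + 19×54.5 + 21×64.5 + 15×74.5 = 5618.5
n = Σf = 113
Mean = 5618.5 / 113 = 49.7212

49.72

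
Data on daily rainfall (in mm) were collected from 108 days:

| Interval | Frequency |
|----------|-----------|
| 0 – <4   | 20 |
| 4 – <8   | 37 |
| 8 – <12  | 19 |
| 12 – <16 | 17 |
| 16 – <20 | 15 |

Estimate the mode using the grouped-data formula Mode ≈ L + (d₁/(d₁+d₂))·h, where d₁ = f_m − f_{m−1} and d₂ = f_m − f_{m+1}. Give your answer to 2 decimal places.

5.94

Modal class: 4 – <8 (highest frequency 37).
d₁ = 37 − 20 = 17, d₂ = 37 − 19 = 18
Mode ≈ 4 + (17/(17+18)) × 4 = 4 + 1.9429 = 5.9429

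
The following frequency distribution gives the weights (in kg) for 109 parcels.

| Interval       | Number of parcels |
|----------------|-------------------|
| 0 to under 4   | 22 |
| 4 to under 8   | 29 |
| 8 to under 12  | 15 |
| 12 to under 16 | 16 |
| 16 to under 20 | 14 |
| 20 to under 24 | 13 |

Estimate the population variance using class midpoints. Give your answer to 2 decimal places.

Midpoints: 2, 6, 10, 14, 18, 22
n = 109, Σfm = 1130, mean = 10.3670
Σfm² = 16596
Σf(m − x̄)² = Σfm² − (Σfm)²/n = 16596 − 1130²/109 = 4881.3211
Population variance = 4881.3211 / 109 = 44.7828

44.78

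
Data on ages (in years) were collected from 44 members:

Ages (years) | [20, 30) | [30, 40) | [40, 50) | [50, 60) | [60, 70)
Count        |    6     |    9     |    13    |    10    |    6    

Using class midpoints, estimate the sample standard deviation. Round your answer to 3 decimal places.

12.480

Midpoints: 25, 35, 45, 55, 65
n = 44, Σfm = 1990, mean = 45.2273
Σfm² = 96700
Σf(m − x̄)² = Σfm² − (Σfm)²/n = 96700 − 1990²/44 = 6697.7273
Sample variance = 6697.7273 / 43 = 155.7611
Standard deviation = √155.7611 = 12.4804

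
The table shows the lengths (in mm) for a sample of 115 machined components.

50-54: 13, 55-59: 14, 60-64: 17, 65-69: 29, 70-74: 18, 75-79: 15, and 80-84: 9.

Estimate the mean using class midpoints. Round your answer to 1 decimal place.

66.6

Midpoints: 52, 57, 62, 67, 72, 77, 82
Σfm = 13×52 + 14×57 + 17×62 + 29×67 + 18×72 + 15×77 + 9×82 = 7660
n = Σf = 115
Mean = 7660 / 115 = 66.6087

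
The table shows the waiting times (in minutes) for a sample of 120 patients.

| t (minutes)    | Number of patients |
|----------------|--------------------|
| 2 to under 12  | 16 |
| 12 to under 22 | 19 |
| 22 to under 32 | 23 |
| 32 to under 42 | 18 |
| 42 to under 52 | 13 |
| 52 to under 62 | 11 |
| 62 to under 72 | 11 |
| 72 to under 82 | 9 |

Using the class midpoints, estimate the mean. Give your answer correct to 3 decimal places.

36.583

Midpoints: 7, 17, 27, 37, 47, 57, 67, 77
Σfm = 16×7 + 19×17 + 23×27 + 18×37 + 13×47 + 11×57 + 11×67 + 9×77 = 4390
n = Σf = 120
Mean = 4390 / 120 = 36.5833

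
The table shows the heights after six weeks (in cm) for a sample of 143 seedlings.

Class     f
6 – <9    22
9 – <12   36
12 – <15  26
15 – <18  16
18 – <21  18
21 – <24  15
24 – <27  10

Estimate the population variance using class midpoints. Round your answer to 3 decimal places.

Midpoints: 7.5, 10.5, 13.5, 16.5, 19.5, 22.5, 25.5
n = 143, Σfm = 2101.5, mean = 14.6958
Σfm² = 35241.75
Σf(m − x̄)² = Σfm² − (Σfm)²/n = 35241.75 − 2101.5²/143 = 4358.5175
Population variance = 4358.5175 / 143 = 30.4791

30.479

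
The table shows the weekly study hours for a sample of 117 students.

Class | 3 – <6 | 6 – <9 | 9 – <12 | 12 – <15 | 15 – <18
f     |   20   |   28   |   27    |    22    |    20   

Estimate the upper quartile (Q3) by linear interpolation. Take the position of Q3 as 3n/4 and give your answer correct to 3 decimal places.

Cumulative frequencies: 20, 48, 75, 97, 117
n = 117; position = 3n/4 = 87.75.
This falls in the class 12 – <15: L = 12, F = 75, f = 22, h = 3.
Upper quartile ≈ 12 + ((87.75 − 75) / 22) × 3 = 13.7386

13.739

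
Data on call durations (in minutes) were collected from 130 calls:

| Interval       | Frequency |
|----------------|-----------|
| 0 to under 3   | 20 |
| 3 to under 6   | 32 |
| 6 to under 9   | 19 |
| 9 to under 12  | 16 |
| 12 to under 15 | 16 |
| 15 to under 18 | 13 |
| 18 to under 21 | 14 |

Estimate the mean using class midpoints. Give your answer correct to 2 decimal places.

Midpoints: 1.5, 4.5, 7.5, 10.5, 13.5, 16.5, 19.5
Σfm = 20×1.5 + 32×4.5 + 19×7.5 + 16×10.5 + 16×13.5 + 13×16.5 + 14×19.5 = 1188
n = Σf = 130
Mean = 1188 / 130 = 9.1385

9.14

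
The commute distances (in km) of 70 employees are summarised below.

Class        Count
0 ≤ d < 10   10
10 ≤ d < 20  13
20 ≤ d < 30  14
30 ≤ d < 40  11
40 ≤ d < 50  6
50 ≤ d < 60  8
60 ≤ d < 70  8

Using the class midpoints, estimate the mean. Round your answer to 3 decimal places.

Midpoints: 5, 15, 25, 35, 45, 55, 65
Σfm = 10×5 + 13×15 + 14×25 + 11×35 + 6×45 + 8×55 + 8×65 = 2210
n = Σf = 70
Mean = 2210 / 70 = 31.5714

31.571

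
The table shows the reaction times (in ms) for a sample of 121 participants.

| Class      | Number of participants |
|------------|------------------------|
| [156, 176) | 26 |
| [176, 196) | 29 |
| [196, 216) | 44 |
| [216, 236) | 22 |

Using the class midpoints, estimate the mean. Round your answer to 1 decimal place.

196.2

Midpoints: 166, 186, 206, 226
Σfm = 26×166 + 29×186 + 44×206 + 22×226 = 23746
n = Σf = 121
Mean = 23746 / 121 = 196.2479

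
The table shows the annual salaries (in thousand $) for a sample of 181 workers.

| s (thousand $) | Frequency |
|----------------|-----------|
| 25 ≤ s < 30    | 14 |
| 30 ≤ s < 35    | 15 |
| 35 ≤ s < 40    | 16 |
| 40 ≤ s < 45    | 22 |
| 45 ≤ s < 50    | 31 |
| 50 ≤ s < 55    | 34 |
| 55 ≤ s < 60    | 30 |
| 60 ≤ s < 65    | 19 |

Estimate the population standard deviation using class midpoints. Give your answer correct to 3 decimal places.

10.312

Midpoints: 27.5, 32.5, 37.5, 42.5, 47.5, 52.5, 57.5, 62.5
n = 181, Σfm = 8577.5, mean = 47.3895
Σfm² = 425731.25
Σf(m − x̄)² = Σfm² − (Σfm)²/n = 425731.25 − 8577.5²/181 = 19247.7901
Population variance = 19247.7901 / 181 = 106.3414
Standard deviation = √106.3414 = 10.3122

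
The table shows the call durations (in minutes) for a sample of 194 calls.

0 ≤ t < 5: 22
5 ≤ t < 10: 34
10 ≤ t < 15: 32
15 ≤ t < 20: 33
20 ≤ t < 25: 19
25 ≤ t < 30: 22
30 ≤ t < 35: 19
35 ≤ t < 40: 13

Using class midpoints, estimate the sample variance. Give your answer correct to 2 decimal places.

110.34

Midpoints: 2.5, 7.5, 12.5, 17.5, 22.5, 27.5, 32.5, 37.5
n = 194, Σfm = 3425, mean = 17.6546
Σfm² = 81762.5
Σf(m − x̄)² = Σfm² − (Σfm)²/n = 81762.5 − 3425²/194 = 21295.3608
Sample variance = 21295.3608 / 193 = 110.3387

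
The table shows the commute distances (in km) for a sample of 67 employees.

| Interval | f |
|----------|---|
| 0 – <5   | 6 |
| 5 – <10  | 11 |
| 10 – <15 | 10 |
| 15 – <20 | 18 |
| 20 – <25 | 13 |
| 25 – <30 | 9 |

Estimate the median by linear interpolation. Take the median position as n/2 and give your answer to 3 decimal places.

16.806

Cumulative frequencies: 6, 17, 27, 45, 58, 67
n = 67; position = n/2 = 33.5.
This falls in the class 15 – <20: L = 15, F = 27, f = 18, h = 5.
Median ≈ 15 + ((33.5 − 27) / 18) × 5 = 16.8056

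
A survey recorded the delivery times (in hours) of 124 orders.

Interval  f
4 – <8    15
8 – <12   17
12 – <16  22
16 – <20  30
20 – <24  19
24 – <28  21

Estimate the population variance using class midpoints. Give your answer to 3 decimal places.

40.658

Midpoints: 6, 10, 14, 18, 22, 26
n = 124, Σfm = 2072, mean = 16.7097
Σfm² = 39664
Σf(m − x̄)² = Σfm² − (Σfm)²/n = 39664 − 2072²/124 = 5041.5484
Population variance = 5041.5484 / 124 = 40.6576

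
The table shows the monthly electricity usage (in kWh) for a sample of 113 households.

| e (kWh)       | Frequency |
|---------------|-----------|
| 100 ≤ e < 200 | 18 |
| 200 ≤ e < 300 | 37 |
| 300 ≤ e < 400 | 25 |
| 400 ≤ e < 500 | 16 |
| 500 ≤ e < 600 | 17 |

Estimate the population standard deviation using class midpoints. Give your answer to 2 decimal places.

Midpoints: 150, 250, 350, 450, 550
n = 113, Σfm = 37250, mean = 329.6460
Σfm² = 14162500
Σf(m − x̄)² = Σfm² − (Σfm)²/n = 14162500 − 37250²/113 = 1883185.8407
Population variance = 1883185.8407 / 113 = 16665.3614
Standard deviation = √16665.3614 = 129.0944

129.09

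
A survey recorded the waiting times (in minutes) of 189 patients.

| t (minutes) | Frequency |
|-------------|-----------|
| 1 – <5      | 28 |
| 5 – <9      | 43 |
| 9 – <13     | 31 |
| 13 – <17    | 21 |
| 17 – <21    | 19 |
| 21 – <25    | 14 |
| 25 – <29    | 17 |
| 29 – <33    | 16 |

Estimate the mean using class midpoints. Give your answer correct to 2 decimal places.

Midpoints: 3, 7, 11, 15, 19, 23, 27, 31
Σfm = 28×3 + 43×7 + 31×11 + 21×15 + 19×19 + 14×23 + 17×27 + 16×31 = 2679
n = Σf = 189
Mean = 2679 / 189 = 14.1746

14.17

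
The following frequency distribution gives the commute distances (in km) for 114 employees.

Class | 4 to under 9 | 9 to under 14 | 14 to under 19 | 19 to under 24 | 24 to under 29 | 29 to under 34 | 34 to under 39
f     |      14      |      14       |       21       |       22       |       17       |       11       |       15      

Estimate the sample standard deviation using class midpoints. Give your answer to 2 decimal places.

Midpoints: 6.5, 11.5, 16.5, 21.5, 26.5, 31.5, 36.5
n = 114, Σfm = 2416, mean = 21.1930
Σfm² = 61166.5
Σf(m − x̄)² = Σfm² − (Σfm)²/n = 61166.5 − 2416²/114 = 9964.2544
Sample variance = 9964.2544 / 113 = 88.1792
Standard deviation = √88.1792 = 9.3904

9.39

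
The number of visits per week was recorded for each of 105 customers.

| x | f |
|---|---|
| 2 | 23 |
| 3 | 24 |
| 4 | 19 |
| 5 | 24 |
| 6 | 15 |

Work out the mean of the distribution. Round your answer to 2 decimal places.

3.85

Values: 2, 3, 4, 5, 6
Σfx = 23×2 + 24×3 + 19×4 + 24×5 + 15×6 = 404
n = Σf = 105
Mean = 404 / 105 = 3.8476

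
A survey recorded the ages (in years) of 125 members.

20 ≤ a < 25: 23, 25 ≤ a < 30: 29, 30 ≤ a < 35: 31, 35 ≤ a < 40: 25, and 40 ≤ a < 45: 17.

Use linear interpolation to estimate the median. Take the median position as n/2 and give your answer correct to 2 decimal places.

Cumulative frequencies: 23, 52, 83, 108, 125
n = 125; position = n/2 = 62.5.
This falls in the class 30 ≤ a < 35: L = 30, F = 52, f = 31, h = 5.
Median ≈ 30 + ((62.5 − 52) / 31) × 5 = 31.6935

31.69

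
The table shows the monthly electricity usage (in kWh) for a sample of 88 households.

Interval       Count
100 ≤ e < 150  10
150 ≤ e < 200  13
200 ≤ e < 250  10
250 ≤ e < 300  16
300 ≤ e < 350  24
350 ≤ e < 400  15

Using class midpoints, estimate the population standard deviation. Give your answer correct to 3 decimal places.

Midpoints: 125, 175, 225, 275, 325, 375
n = 88, Σfm = 23600, mean = 268.1818
Σfm² = 6915000
Σf(m − x̄)² = Σfm² − (Σfm)²/n = 6915000 − 23600²/88 = 585909.0909
Population variance = 585909.0909 / 88 = 6658.0579
Standard deviation = √6658.0579 = 81.5969

81.597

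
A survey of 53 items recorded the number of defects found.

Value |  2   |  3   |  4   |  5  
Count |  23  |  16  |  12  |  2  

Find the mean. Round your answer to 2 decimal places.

2.87

Values: 2, 3, 4, 5
Σfx = 23×2 + 16×3 + 12×4 + 2×5 = 152
n = Σf = 53
Mean = 152 / 53 = 2.8679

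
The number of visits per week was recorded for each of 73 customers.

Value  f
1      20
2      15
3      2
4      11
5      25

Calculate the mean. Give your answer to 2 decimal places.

3.08

Values: 1, 2, 3, 4, 5
Σfx = 20×1 + 15×2 + 2×3 + 11×4 + 25×5 = 225
n = Σf = 73
Mean = 225 / 73 = 3.0822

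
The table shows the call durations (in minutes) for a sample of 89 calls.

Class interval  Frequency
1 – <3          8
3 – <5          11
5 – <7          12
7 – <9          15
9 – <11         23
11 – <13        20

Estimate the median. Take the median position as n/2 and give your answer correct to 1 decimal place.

8.8

Cumulative frequencies: 8, 19, 31, 46, 69, 89
n = 89; position = n/2 = 44.5.
This falls in the class 7 – <9: L = 7, F = 31, f = 15, h = 2.
Median ≈ 7 + ((44.5 − 31) / 15) × 2 = 8.8000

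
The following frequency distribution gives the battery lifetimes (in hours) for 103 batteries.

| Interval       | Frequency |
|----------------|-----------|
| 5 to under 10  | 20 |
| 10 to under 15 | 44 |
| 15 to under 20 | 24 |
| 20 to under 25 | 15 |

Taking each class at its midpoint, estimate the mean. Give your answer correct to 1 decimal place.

14.2

Midpoints: 7.5, 12.5, 17.5, 22.5
Σfm = 20×7.5 + 44×12.5 + 24×17.5 + 15×22.5 = 1457.5
n = Σf = 103
Mean = 1457.5 / 103 = 14.1505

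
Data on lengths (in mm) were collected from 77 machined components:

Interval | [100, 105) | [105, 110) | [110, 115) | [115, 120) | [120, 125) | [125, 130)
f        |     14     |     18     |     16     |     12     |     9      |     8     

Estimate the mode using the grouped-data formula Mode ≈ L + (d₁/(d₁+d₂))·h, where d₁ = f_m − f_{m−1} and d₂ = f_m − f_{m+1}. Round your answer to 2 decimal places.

Modal class: [105, 110) (highest frequency 18).
d₁ = 18 − 14 = 4, d₂ = 18 − 16 = 2
Mode ≈ 105 + (4/(4+2)) × 5 = 105 + 3.3333 = 108.3333

108.33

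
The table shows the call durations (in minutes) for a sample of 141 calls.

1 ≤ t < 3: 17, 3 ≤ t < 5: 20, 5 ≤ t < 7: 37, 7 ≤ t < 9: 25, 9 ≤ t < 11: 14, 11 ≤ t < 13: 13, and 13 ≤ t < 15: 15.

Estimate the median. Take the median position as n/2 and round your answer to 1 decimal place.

Cumulative frequencies: 17, 37, 74, 99, 113, 126, 141
n = 141; position = n/2 = 70.5.
This falls in the class 5 ≤ t < 7: L = 5, F = 37, f = 37, h = 2.
Median ≈ 5 + ((70.5 − 37) / 37) × 2 = 6.8108

6.8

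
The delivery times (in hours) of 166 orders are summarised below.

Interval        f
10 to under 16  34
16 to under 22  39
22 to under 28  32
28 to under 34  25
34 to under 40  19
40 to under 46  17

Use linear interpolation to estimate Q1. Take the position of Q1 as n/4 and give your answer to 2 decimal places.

Cumulative frequencies: 34, 73, 105, 130, 149, 166
n = 166; position = n/4 = 41.5.
This falls in the class 16 to under 22: L = 16, F = 34, f = 39, h = 6.
Lower quartile ≈ 16 + ((41.5 − 34) / 39) × 6 = 17.1538

17.15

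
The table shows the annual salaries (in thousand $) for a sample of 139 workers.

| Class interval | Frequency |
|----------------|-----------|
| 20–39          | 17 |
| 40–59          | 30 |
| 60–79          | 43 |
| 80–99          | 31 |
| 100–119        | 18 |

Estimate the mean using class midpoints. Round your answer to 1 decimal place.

69.9

Midpoints: 29.5, 49.5, 69.5, 89.5, 109.5
Σfm = 17×29.5 + 30×49.5 + 43×69.5 + 31×89.5 + 18×109.5 = 9720.5
n = Σf = 139
Mean = 9720.5 / 139 = 69.9317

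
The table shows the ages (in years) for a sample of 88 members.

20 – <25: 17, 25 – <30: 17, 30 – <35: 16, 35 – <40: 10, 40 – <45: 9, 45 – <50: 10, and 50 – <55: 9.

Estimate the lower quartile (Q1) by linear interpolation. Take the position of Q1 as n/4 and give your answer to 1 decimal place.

Cumulative frequencies: 17, 34, 50, 60, 69, 79, 88
n = 88; position = n/4 = 22.
This falls in the class 25 – <30: L = 25, F = 17, f = 17, h = 5.
Lower quartile ≈ 25 + ((22 − 17) / 17) × 5 = 26.4706

26.5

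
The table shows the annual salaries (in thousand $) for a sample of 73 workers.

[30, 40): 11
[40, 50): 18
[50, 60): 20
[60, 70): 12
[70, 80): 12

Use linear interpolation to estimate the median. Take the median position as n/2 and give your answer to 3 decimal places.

53.750

Cumulative frequencies: 11, 29, 49, 61, 73
n = 73; position = n/2 = 36.5.
This falls in the class [50, 60): L = 50, F = 29, f = 20, h = 10.
Median ≈ 50 + ((36.5 − 29) / 20) × 10 = 53.7500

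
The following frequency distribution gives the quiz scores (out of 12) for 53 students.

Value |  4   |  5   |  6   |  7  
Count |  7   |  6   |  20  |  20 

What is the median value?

6

Cumulative frequencies: 7, 13, 33, 53
n = 53, so the median is the value in position (n+1)/2 = 27.
Position 27 falls at value 6.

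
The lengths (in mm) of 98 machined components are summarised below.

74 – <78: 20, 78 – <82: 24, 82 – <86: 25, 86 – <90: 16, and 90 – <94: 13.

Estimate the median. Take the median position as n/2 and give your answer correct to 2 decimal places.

82.80

Cumulative frequencies: 20, 44, 69, 85, 98
n = 98; position = n/2 = 49.
This falls in the class 82 – <86: L = 82, F = 44, f = 25, h = 4.
Median ≈ 82 + ((49 − 44) / 25) × 4 = 82.8000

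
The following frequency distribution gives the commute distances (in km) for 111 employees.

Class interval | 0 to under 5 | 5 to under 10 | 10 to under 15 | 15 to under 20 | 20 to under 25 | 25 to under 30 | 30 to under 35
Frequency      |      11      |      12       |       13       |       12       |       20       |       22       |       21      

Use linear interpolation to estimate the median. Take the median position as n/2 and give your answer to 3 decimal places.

Cumulative frequencies: 11, 23, 36, 48, 68, 90, 111
n = 111; position = n/2 = 55.5.
This falls in the class 20 to under 25: L = 20, F = 48, f = 20, h = 5.
Median ≈ 20 + ((55.5 − 48) / 20) × 5 = 21.8750

21.875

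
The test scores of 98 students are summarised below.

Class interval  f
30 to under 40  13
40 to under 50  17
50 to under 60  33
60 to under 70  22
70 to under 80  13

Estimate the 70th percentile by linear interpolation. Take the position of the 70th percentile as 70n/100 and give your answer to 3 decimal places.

Cumulative frequencies: 13, 30, 63, 85, 98
n = 98; position = 70n/100 = 68.6.
This falls in the class 60 to under 70: L = 60, F = 63, f = 22, h = 10.
70th percentile ≈ 60 + ((68.6 − 63) / 22) × 10 = 62.5455

62.545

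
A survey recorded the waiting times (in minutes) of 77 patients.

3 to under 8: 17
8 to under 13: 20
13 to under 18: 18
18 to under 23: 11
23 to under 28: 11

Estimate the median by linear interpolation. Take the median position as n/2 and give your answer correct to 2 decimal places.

13.42

Cumulative frequencies: 17, 37, 55, 66, 77
n = 77; position = n/2 = 38.5.
This falls in the class 13 to under 18: L = 13, F = 37, f = 18, h = 5.
Median ≈ 13 + ((38.5 − 37) / 18) × 5 = 13.4167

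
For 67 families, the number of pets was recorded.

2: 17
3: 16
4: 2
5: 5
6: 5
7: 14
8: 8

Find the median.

4

Cumulative frequencies: 17, 33, 35, 40, 45, 59, 67
n = 67, so the median is the value in position (n+1)/2 = 34.
Position 34 falls at value 4.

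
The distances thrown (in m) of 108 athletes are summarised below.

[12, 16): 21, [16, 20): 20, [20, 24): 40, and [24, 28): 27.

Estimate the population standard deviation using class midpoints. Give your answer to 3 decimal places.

Midpoints: 14, 18, 22, 26
n = 108, Σfm = 2236, mean = 20.7037
Σfm² = 48208
Σf(m − x̄)² = Σfm² − (Σfm)²/n = 48208 − 2236²/108 = 1914.5185
Population variance = 1914.5185 / 108 = 17.7270
Standard deviation = √17.7270 = 4.2103

4.210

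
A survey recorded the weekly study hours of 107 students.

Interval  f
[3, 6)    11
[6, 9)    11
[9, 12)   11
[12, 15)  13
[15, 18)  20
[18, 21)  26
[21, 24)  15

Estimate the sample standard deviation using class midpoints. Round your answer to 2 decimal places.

5.74

Midpoints: 4.5, 7.5, 10.5, 13.5, 16.5, 19.5, 22.5
n = 107, Σfm = 1597.5, mean = 14.9299
Σfm² = 27348.75
Σf(m − x̄)² = Σfm² − (Σfm)²/n = 27348.75 − 1597.5²/107 = 3498.2243
Sample variance = 3498.2243 / 106 = 33.0021
Standard deviation = √33.0021 = 5.7447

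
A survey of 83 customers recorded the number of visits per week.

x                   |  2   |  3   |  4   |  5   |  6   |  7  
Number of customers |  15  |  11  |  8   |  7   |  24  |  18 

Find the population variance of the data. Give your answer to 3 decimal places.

3.377

Values: 2, 3, 4, 5, 6, 7
n = 83, Σfx = 400, mean = 4.8193
Σfx² = 2208
Σf(x − x̄)² = Σfx² − (Σfx)²/n = 2208 − 400²/83 = 280.2892
Population variance = 280.2892 / 83 = 3.3770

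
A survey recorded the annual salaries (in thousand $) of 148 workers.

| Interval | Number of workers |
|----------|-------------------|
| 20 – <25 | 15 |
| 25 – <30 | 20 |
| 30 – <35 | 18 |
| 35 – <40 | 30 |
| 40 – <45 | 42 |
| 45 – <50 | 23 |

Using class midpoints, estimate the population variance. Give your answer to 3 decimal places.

Midpoints: 22.5, 27.5, 32.5, 37.5, 42.5, 47.5
n = 148, Σfm = 5475, mean = 36.9932
Σfm² = 211675
Σf(m − x̄)² = Σfm² − (Σfm)²/n = 211675 − 5475²/148 = 9136.9932
Population variance = 9136.9932 / 148 = 61.7364

61.736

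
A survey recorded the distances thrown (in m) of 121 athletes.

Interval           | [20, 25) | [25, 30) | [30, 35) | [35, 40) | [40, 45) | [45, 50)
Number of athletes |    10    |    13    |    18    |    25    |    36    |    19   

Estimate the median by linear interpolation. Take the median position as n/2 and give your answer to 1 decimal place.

Cumulative frequencies: 10, 23, 41, 66, 102, 121
n = 121; position = n/2 = 60.5.
This falls in the class [35, 40): L = 35, F = 41, f = 25, h = 5.
Median ≈ 35 + ((60.5 − 41) / 25) × 5 = 38.9000

38.9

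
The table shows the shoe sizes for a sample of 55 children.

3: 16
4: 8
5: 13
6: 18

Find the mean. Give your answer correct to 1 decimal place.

4.6

Values: 3, 4, 5, 6
Σfx = 16×3 + 8×4 + 13×5 + 18×6 = 253
n = Σf = 55
Mean = 253 / 55 = 4.6000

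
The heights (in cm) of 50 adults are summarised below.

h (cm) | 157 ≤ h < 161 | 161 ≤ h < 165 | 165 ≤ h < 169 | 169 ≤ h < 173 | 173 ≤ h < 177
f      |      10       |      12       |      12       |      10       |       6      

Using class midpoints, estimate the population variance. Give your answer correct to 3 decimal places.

Midpoints: 159, 163, 167, 171, 175
n = 50, Σfm = 8310, mean = 166.2000
Σfm² = 1382466
Σf(m − x̄)² = Σfm² − (Σfm)²/n = 1382466 − 8310²/50 = 1344.0000
Population variance = 1344.0000 / 50 = 26.8800

26.880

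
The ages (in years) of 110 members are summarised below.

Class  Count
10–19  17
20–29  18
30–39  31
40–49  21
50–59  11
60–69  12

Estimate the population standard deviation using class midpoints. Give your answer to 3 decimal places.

Midpoints: 14.5, 24.5, 34.5, 44.5, 54.5, 64.5
n = 110, Σfm = 4065, mean = 36.9545
Σfm² = 175457.5
Σf(m − x̄)² = Σfm² − (Σfm)²/n = 175457.5 − 4065²/110 = 25237.2727
Population variance = 25237.2727 / 110 = 229.4298
Standard deviation = √229.4298 = 15.1469

15.147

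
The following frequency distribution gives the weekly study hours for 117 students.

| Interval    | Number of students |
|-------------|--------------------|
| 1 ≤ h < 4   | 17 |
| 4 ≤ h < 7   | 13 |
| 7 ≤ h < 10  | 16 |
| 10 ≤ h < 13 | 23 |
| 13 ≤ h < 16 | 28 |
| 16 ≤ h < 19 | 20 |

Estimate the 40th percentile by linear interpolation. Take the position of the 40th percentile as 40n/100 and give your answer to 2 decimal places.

10.10

Cumulative frequencies: 17, 30, 46, 69, 97, 117
n = 117; position = 40n/100 = 46.8.
This falls in the class 10 ≤ h < 13: L = 10, F = 46, f = 23, h = 3.
40th percentile ≈ 10 + ((46.8 − 46) / 23) × 3 = 10.1043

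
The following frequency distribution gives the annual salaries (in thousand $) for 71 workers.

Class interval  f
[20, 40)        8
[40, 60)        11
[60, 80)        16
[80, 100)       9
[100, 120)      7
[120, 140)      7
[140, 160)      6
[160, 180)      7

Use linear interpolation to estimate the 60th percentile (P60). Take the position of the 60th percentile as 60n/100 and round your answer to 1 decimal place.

96.9

Cumulative frequencies: 8, 19, 35, 44, 51, 58, 64, 71
n = 71; position = 60n/100 = 42.6.
This falls in the class [80, 100): L = 80, F = 35, f = 9, h = 20.
60th percentile ≈ 80 + ((42.6 − 35) / 9) × 20 = 96.8889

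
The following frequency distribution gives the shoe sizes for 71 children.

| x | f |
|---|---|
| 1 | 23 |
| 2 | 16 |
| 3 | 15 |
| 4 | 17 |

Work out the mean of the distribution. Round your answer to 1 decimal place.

Values: 1, 2, 3, 4
Σfx = 23×1 + 16×2 + 15×3 + 17×4 = 168
n = Σf = 71
Mean = 168 / 71 = 2.3662

2.4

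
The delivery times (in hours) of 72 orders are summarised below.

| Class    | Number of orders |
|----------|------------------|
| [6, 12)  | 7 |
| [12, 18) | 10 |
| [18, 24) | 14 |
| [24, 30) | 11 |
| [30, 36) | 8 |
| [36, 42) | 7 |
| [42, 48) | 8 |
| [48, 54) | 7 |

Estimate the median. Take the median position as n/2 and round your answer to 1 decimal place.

26.7

Cumulative frequencies: 7, 17, 31, 42, 50, 57, 65, 72
n = 72; position = n/2 = 36.
This falls in the class [24, 30): L = 24, F = 31, f = 11, h = 6.
Median ≈ 24 + ((36 − 31) / 11) × 6 = 26.7273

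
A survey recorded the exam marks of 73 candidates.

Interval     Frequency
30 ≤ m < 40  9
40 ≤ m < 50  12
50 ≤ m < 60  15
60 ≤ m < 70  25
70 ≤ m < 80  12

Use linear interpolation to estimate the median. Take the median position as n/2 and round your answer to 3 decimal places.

Cumulative frequencies: 9, 21, 36, 61, 73
n = 73; position = n/2 = 36.5.
This falls in the class 60 ≤ m < 70: L = 60, F = 36, f = 25, h = 10.
Median ≈ 60 + ((36.5 − 36) / 25) × 10 = 60.2000

60.200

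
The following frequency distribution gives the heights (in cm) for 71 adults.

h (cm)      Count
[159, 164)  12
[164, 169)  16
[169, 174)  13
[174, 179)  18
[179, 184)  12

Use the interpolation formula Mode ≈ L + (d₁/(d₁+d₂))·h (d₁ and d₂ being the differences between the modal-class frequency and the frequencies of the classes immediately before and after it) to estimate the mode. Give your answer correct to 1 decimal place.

176.3

Modal class: [174, 179) (highest frequency 18).
d₁ = 18 − 13 = 5, d₂ = 18 − 12 = 6
Mode ≈ 174 + (5/(5+6)) × 5 = 174 + 2.2727 = 176.2727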